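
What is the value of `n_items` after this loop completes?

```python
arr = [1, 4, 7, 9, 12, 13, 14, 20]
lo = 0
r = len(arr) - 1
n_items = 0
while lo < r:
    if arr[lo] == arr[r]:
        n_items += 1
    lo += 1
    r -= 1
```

Count matching pairs from ends
`n_items` takes the values: 0

Answer: 0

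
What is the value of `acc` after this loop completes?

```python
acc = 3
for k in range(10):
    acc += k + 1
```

Start at 3, add 1 to 10 = 58
`acc` takes the values: 3 → 4 → 6 → 9 → 13 → 18 → 24 → 31 → 39 → 48 → 58

Answer: 58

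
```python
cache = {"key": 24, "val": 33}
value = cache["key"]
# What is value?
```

Trace:
`cache = {"key": 24, "val": 33}` → cache = {'key': 24, 'val': 33}
`value = cache["key"]` → value = 24
So value = 24

Answer: 24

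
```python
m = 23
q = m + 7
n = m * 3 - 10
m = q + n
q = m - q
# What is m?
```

Trace:
`m = 23` → m = 23
`q = m + 7` → q = 30
`n = m * 3 - 10` → n = 59
`m = q + n` → m = 89
`q = m - q` → q = 59
So m = 89

Answer: 89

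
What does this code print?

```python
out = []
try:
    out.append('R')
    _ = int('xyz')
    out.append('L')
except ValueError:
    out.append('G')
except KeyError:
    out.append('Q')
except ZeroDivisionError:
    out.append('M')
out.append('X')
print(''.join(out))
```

Execution trace: 'R' (try body) → 'G' (except ValueError) → 'X' (after the try/except). Output: RGX

Answer: RGX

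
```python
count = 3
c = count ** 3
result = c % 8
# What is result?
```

Trace:
`count = 3` → count = 3
`c = count ** 3` → c = 27
`result = c % 8` → result = 3
So result = 3

Answer: 3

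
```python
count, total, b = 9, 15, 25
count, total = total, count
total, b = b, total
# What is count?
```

Trace:
`count, total, b = 9, 15, 25` → count = 9; total = 15; b = 25
`count, total = total, count` → count = 15; total = 9
`total, b = b, total` → total = 25; b = 9
So count = 15

Answer: 15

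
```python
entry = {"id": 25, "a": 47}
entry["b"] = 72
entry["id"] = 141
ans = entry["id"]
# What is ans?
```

Trace:
`entry = {"id": 25, "a": 47}` → entry = {'id': 25, 'a': 47}
`entry["b"] = 72` → entry = {'id': 25, 'a': 47, 'b': 72}
`entry["id"] = 141` → entry = {'id': 141, 'a': 47, 'b': 72}
`ans = entry["id"]` → ans = 141
So ans = 141

Answer: 141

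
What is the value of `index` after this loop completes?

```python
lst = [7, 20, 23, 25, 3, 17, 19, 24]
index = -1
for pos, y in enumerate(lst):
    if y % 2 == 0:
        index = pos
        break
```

First even number index in [7, 20, 23, 25, 3, 17, 19, 24]
`index` takes the values: -1 → 1

Answer: 1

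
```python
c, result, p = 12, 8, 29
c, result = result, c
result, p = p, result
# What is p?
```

Trace:
`c, result, p = 12, 8, 29` → c = 12; result = 8; p = 29
`c, result = result, c` → c = 8; result = 12
`result, p = p, result` → result = 29; p = 12
So p = 12

Answer: 12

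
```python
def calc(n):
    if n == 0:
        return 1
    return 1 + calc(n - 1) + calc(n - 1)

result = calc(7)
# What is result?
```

calc(n) = 1 + 2·calc(n-1), calc(0)=1. Closed form: (1+1)·2^7 - 1 = 255.

Answer: 255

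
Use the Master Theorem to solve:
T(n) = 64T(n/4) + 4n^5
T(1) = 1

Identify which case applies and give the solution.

a=64, b=4, f(n)=4n^5. log_4(64) = 3. Since c=5 > 3 and the regularity condition holds (64(n/4)^5 = (64/4^5)n^5 with 64/4^5 < 1), Case 3 applies: T(n) = Θ(f(n)) = O(n^5).

Answer: O(n^5) - Case 3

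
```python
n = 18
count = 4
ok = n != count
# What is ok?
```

Trace:
`n = 18` → n = 18
`count = 4` → count = 4
`ok = n != count` → ok = True
So ok = True

Answer: True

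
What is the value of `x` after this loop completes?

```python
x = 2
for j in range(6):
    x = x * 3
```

Multiply by 3, 6 times: 2 * 3^6 = 1458
`x` takes the values: 2 → 6 → 18 → 54 → 162 → 486 → 1458

Answer: 1458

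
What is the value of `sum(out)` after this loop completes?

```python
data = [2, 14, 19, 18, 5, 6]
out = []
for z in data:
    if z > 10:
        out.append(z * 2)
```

Sum of doubled values > 10
`out` takes the values: [] → [28] → [28, 38] → [28, 38, 36]
So `sum(out)` = 102

Answer: 102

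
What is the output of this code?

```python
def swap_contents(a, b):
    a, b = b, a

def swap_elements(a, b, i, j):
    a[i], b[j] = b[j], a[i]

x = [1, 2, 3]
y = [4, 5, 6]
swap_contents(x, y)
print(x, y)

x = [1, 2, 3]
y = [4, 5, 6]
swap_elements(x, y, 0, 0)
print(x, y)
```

Key concept: parameter rebinding vs mutation.
Step by step:
`x = [1, 2, 3]` → x = [1, 2, 3]
`y = [4, 5, 6]` → y = [4, 5, 6]
`swap_contents(x, y)` → no visible change to tracked variables
`print(x, y)` → prints [1, 2, 3] [4, 5, 6]
`x = [1, 2, 3]` → x = [1, 2, 3]
`y = [4, 5, 6]` → y = [4, 5, 6]
`swap_elements(x, y, 0, 0)` → x = [4, 2, 3]; y = [1, 5, 6]
`print(x, y)` → prints [4, 2, 3] [1, 5, 6]

Answer:
[1, 2, 3] [4, 5, 6]
[4, 2, 3] [1, 5, 6]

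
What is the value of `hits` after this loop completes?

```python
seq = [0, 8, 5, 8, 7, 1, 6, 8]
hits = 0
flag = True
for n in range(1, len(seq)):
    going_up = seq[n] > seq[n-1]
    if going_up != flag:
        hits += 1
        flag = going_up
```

Count direction changes in [0, 8, 5, 8, 7, 1, 6, 8]
`hits` takes the values: 0 → 1 → 2 → 3 → 4

Answer: 4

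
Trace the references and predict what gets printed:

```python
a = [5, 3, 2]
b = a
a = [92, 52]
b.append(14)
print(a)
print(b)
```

Key concept: rebinding vs mutation: a is rebound to a new list, b still points at the original.
Step by step:
`a = [5, 3, 2]` → a = [5, 3, 2]
`b = a` → b = [5, 3, 2] (same object as a)
`a = [92, 52]` → a = [92, 52]
`b.append(14)` → b = [5, 3, 2, 14]
`print(a)` → prints [92, 52]
`print(b)` → prints [5, 3, 2, 14]

Answer:
[92, 52]
[5, 3, 2, 14]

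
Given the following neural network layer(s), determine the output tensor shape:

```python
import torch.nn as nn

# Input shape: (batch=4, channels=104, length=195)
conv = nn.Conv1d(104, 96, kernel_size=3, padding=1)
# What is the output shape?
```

Input: (4, 104, 195) -> Output: (4, 96, 195)

Answer: (4, 96, 195)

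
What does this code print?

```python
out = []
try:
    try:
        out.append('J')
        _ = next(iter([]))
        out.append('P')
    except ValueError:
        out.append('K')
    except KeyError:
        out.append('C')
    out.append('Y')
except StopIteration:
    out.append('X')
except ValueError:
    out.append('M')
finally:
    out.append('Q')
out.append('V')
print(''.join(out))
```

Execution trace: 'J' (inner try body) → 'X' (except StopIteration) → 'Q' (finally) → 'V' (after the try/except). Output: JXQV

Answer: JXQV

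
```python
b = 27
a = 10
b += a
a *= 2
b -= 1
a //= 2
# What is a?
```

Trace:
`b = 27` → b = 27
`a = 10` → a = 10
`b += a` → b = 37
`a *= 2` → a = 20
`b -= 1` → b = 36
`a //= 2` → a = 10
So a = 10

Answer: 10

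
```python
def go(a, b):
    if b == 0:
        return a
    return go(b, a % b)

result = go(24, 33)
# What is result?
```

go(24, 33) -> go(33, 24) -> go(24, 9) -> go(9, 6) -> go(6, 3) -> go(3, 0) -> 3

Answer: 3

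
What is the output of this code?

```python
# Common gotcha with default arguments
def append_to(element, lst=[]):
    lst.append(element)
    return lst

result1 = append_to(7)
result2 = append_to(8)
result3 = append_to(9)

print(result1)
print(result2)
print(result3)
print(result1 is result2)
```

Key concept: mutable default argument gotcha.
Step by step:
`result1 = append_to(7)` → result1 = [7]
`result2 = append_to(8)` → result1 = [7, 8] (same object as result2); result2 = [7, 8] (same object as result1)
`result3 = append_to(9)` → result1 = [7, 8, 9] (same object as result2, result3); result2 = [7, 8, 9] (same object as result1, result3); result3 = [7, 8, 9] (same object as result1, result2)
`print(result1)` → prints [7, 8, 9]
`print(result2)` → prints [7, 8, 9]
`print(result3)` → prints [7, 8, 9]
`print(result1 is result2)` → prints True

Answer:
[7, 8, 9]
[7, 8, 9]
[7, 8, 9]
True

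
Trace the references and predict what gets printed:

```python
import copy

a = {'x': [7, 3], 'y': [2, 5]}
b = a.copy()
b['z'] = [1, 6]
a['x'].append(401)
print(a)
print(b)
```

Key concept: shallow copy of dict with mutable values.
Step by step:
`a = {'x': [7, 3], 'y': [2, 5]}` → a = {'x': [7, 3], 'y': [2, 5]}
`b = a.copy()` → b = {'x': [7, 3], 'y': [2, 5]}
`b['z'] = [1, 6]` → b = {'x': [7, 3], 'y': [2, 5], 'z': [1, 6]}
`a['x'].append(401)` → a = {'x': [7, 3, 401], 'y': [2, 5]}; b = {'x': [7, 3, 401], 'y': [2, 5], 'z': [1, 6]}
`print(a)` → prints {'x': [7, 3, 401], 'y': [2, 5]}
`print(b)` → prints {'x': [7, 3, 401], 'y': [2, 5], 'z': [1, 6]}

Answer:
{'x': [7, 3, 401], 'y': [2, 5]}
{'x': [7, 3, 401], 'y': [2, 5], 'z': [1, 6]}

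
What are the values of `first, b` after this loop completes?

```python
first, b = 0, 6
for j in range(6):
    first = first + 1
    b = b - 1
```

first goes 0→6, b goes 6→0
`first, b` takes the values: (0, 6) → (1, 6) → (1, 5) → (2, 5) → (2, 4) → (3, 4) → (3, 3) → (4, 3) → (4, 2) → (5, 2) → (5, 1) → (6, 1) → (6, 0)

Answer: 6, 0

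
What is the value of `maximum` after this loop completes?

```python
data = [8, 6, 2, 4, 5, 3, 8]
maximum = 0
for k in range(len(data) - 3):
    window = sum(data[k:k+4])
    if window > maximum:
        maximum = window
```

Max sum of 4-element window in [8, 6, 2, 4, 5, 3, 8]
`maximum` takes the values: 0 → 20

Answer: 20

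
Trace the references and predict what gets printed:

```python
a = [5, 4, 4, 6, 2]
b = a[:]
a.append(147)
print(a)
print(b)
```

Key concept: slice [:] creates copy.
Step by step:
`a = [5, 4, 4, 6, 2]` → a = [5, 4, 4, 6, 2]
`b = a[:]` → b = [5, 4, 4, 6, 2]
`a.append(147)` → a = [5, 4, 4, 6, 2, 147]
`print(a)` → prints [5, 4, 4, 6, 2, 147]
`print(b)` → prints [5, 4, 4, 6, 2]

Answer:
[5, 4, 4, 6, 2, 147]
[5, 4, 4, 6, 2]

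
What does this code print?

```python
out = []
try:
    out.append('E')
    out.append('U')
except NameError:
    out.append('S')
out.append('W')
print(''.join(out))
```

Execution trace: 'E' (try body) → 'U' (try body, no exception) → 'W' (after the try/except). Output: EUW

Answer: EUW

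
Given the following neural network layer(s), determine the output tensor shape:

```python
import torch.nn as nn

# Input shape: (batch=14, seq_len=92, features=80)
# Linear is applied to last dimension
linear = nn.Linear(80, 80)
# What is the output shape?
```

Input: (14, 92, 80) -> Output: (14, 92, 80)

Answer: (14, 92, 80)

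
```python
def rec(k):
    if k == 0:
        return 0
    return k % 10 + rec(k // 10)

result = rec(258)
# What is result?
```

Sum of digits of 258: 8 + 5 + 2 = 15

Answer: 15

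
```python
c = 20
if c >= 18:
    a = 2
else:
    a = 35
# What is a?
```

Trace:
`c = 20` → c = 20
`if c >= 18: ...` → c >= 18 is True → a = 2
So a = 2

Answer: 2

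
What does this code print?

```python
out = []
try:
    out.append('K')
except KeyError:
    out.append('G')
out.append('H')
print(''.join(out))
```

Execution trace: 'K' (try body, no exception) → 'H' (after the try/except). Output: KH

Answer: KH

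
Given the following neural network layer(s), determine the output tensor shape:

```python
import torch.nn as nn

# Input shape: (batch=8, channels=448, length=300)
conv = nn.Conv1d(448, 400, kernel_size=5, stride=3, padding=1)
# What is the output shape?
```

Input: (8, 448, 300) -> Output: (8, 400, 100)

Answer: (8, 400, 100)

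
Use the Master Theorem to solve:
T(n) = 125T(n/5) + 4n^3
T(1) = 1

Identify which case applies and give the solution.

a=125, b=5, f(n)=4n^3. log_5(125) = 3. Since c=3 = 3, Case 2 applies: T(n) = Θ(n^log_b(a) · log n) = O(n^3 log n).

Answer: O(n^3 log n) - Case 2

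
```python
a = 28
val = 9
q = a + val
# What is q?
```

Trace:
`a = 28` → a = 28
`val = 9` → val = 9
`q = a + val` → q = 37
So q = 37

Answer: 37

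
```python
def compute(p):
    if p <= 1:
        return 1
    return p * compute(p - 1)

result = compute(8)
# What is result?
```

compute(8) = 8 * 7 * 6 * 5 * 4 * 3 * 2 * 1 = 40320

Answer: 40320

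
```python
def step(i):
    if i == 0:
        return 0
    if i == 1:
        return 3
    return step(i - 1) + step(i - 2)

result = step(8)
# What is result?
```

Build up from base cases: step(0)=0, step(1)=3, step(2)=3, step(3)=6, step(4)=9, step(5)=15, step(6)=24, ..., step(8)=63

Answer: 63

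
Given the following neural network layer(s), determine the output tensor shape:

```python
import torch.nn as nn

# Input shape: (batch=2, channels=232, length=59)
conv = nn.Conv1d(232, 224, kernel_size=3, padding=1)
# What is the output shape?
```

Input: (2, 232, 59) -> Output: (2, 224, 59)

Answer: (2, 224, 59)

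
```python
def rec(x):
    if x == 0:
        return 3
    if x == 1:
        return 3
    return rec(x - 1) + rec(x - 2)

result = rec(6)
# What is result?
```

Build up from base cases: rec(0)=3, rec(1)=3, rec(2)=6, rec(3)=9, rec(4)=15, rec(5)=24, rec(6)=39

Answer: 39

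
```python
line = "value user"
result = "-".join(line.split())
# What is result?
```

Trace:
`line = "value user"` → line = 'value user'
`result = "-".join(line.split())` → result = 'value-user'
So result = 'value-user'

Answer: 'value-user'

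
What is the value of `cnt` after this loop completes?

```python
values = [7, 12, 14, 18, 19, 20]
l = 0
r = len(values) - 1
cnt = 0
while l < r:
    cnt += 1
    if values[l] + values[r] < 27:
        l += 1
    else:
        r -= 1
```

Steps to find pair summing to 27
`cnt` takes the values: 0 → 1 → 2 → 3 → 4 → 5

Answer: 5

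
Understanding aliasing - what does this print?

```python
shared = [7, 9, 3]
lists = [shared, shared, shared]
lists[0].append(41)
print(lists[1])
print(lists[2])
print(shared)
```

Key concept: list of same reference.
Step by step:
`shared = [7, 9, 3]` → shared = [7, 9, 3]
`lists = [shared, shared, shared]` → lists = [[7, 9, 3], [7, 9, 3], [7, 9, 3]]
`lists[0].append(41)` → shared = [7, 9, 3, 41]; lists = [[7, 9, 3, 41], [7, 9, 3, 41], [7, 9, 3, 41]]
`print(lists[1])` → prints [7, 9, 3, 41]
`print(lists[2])` → prints [7, 9, 3, 41]
`print(shared)` → prints [7, 9, 3, 41]

Answer:
[7, 9, 3, 41]
[7, 9, 3, 41]
[7, 9, 3, 41]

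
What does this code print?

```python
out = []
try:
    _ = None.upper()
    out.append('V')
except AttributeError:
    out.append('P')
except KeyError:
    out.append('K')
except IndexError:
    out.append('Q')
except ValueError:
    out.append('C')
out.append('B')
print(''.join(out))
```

Execution trace: 'P' (except AttributeError) → 'B' (after the try/except). Output: PB

Answer: PB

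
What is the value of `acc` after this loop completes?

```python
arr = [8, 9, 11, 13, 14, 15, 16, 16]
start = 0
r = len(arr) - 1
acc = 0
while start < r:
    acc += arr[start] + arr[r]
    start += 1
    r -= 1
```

Sum of pairs from ends
`acc` takes the values: 0 → 24 → 49 → 75 → 102

Answer: 102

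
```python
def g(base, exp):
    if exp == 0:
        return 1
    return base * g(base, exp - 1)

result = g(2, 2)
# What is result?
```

g(2, 2) = 2 * 2 = 4

Answer: 4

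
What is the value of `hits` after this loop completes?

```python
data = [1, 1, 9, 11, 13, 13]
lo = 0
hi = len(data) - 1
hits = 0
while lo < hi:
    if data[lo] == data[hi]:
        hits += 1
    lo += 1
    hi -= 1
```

Count matching pairs from ends
`hits` takes the values: 0

Answer: 0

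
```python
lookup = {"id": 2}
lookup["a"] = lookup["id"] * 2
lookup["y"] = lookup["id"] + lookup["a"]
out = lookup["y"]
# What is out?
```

Trace:
`lookup = {"id": 2}` → lookup = {'id': 2}
`lookup["a"] = lookup["id"] * 2` → lookup = {'id': 2, 'a': 4}
`lookup["y"] = lookup["id"] + lookup["a"]` → lookup = {'id': 2, 'a': 4, 'y': 6}
`out = lookup["y"]` → out = 6
So out = 6

Answer: 6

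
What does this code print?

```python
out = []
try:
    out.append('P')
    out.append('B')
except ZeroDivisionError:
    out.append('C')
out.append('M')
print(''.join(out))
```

Execution trace: 'P' (try body) → 'B' (try body, no exception) → 'M' (after the try/except). Output: PBM

Answer: PBM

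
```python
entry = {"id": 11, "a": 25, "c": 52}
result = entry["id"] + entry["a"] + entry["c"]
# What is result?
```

Trace:
`entry = {"id": 11, "a": 25, "c": 52}` → entry = {'id': 11, 'a': 25, 'c': 52}
`result = entry["id"] + entry["a"] + entry["c"]` → result = 88
So result = 88

Answer: 88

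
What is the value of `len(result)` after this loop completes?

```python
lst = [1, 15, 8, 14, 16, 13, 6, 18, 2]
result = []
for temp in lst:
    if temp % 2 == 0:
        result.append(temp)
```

Count even numbers in [1, 15, 8, 14, 16, 13, 6, 18, 2]
`result` takes the values: [] → [8] → [8, 14] → [8, 14, 16] → [8, 14, 16, 6] → [8, 14, 16, 6, 18] → [8, 14, 16, 6, 18, 2]
So `len(result)` = 6

Answer: 6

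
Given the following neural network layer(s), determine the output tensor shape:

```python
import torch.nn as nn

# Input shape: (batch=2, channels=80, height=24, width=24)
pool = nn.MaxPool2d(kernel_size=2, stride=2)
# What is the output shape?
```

Input: (2, 80, 24, 24) -> Output: (2, 80, 12, 12)

Answer: (2, 80, 12, 12)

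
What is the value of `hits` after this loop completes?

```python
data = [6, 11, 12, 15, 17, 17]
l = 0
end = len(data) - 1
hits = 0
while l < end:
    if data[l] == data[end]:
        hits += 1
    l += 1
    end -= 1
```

Count matching pairs from ends
`hits` takes the values: 0

Answer: 0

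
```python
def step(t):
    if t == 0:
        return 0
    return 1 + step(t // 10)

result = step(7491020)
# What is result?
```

Count of digits of 7491020: 7

Answer: 7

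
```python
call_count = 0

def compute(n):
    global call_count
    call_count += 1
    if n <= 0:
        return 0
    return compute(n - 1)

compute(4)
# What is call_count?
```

Linear recursion stepping by 1: 5 calls from n=4 down to ≤0.

Answer: 5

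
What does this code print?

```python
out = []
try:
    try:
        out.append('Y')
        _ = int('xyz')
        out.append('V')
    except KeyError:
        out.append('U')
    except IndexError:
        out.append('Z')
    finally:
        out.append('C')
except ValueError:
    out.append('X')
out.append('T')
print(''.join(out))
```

Execution trace: 'Y' (inner try body) → 'C' (inner finally) → 'X' (outer except ValueError) → 'T' (after the try/except). Output: YCXT

Answer: YCXT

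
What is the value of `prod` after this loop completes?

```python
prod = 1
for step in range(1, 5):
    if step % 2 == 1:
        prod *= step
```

Product of odd numbers 1 to 4
`prod` takes the values: 1 → 3

Answer: 3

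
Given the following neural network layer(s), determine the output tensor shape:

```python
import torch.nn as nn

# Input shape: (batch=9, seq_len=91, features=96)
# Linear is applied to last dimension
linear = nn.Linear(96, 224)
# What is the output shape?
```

Input: (9, 91, 96) -> Output: (9, 91, 224)

Answer: (9, 91, 224)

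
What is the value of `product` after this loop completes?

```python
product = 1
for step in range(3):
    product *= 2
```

2^3 = 8
`product` takes the values: 1 → 2 → 4 → 8

Answer: 8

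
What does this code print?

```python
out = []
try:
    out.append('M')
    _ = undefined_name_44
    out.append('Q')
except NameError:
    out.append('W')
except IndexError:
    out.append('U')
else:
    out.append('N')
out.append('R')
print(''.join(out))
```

Execution trace: 'M' (try body) → 'W' (except NameError) → 'R' (after the try/except). Output: MWR

Answer: MWR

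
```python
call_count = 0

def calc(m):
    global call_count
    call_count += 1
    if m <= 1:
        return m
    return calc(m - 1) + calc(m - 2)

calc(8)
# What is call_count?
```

Calls(m) = 1 + Calls(m-1) + Calls(m-2); Calls(0)=Calls(1)=1. For m=8 this gives 67.

Answer: 67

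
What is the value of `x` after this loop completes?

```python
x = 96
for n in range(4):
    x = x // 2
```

Halve 4 times: 96 // 2^4 = 6
`x` takes the values: 96 → 48 → 24 → 12 → 6

Answer: 6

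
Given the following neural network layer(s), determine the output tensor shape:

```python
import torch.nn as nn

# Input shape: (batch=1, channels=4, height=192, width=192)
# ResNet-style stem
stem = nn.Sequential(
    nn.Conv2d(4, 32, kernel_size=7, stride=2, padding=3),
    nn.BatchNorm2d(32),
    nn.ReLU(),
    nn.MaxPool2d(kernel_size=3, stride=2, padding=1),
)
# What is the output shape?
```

Input: (1, 4, 192, 192) -> after Conv2d 7x7 stride=2: (1, 32, 96, 96) -> Output: (1, 32, 48, 48)

Answer: (1, 32, 48, 48)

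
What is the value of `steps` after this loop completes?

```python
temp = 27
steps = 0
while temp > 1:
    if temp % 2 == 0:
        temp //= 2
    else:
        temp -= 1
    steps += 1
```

Steps to reduce 27 to 1
`steps` takes the values: 0 → 1 → 2 → 3 → 4 → 5 → 6 → 7

Answer: 7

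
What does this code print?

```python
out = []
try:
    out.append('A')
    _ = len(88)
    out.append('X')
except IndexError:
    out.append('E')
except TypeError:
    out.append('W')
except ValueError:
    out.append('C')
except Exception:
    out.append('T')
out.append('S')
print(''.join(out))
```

Execution trace: 'A' (try body) → 'W' (except TypeError) → 'S' (after the try/except). Output: AWS

Answer: AWS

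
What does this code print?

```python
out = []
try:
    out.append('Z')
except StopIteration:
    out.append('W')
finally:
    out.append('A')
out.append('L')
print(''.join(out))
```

Execution trace: 'Z' (try body, no exception) → 'A' (finally) → 'L' (after the try/except). Output: ZAL

Answer: ZAL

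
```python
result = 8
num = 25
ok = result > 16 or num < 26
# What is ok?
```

Trace:
`result = 8` → result = 8
`num = 25` → num = 25
`ok = result > 16 or num < 26` → ok = True
So ok = True

Answer: True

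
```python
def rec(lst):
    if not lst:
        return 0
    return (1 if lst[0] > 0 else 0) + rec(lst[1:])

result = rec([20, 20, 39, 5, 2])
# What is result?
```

Count of positive elements in [20, 20, 39, 5, 2] = 5

Answer: 5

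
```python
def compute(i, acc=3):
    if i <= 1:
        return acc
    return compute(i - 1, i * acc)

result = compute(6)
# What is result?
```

Accumulator trace (n, acc): (6, 3) -> (5, 18) -> (4, 90) -> (3, 360) -> (2, 1080) -> (1, 2160) -> return 2160

Answer: 2160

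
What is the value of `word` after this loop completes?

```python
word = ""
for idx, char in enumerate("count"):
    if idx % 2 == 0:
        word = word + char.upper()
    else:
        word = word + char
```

Uppercase even positions in 'count'
`word` takes the values: "" → "C" → "Co" → "CoU" → "CoUn" → "CoUnT"

Answer: "CoUnT"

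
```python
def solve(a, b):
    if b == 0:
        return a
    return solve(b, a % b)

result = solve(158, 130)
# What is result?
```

solve(158, 130) -> solve(130, 28) -> solve(28, 18) -> solve(18, 10) -> solve(10, 8) -> solve(8, 2) -> solve(2, 0) -> 2

Answer: 2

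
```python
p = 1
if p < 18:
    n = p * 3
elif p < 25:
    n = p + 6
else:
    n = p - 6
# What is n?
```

Trace:
`p = 1` → p = 1
`if p < 18: ...` → p < 18 is True → n = 3
So n = 3

Answer: 3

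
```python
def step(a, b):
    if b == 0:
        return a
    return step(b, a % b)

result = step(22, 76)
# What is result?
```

step(22, 76) -> step(76, 22) -> step(22, 10) -> step(10, 2) -> step(2, 0) -> 2

Answer: 2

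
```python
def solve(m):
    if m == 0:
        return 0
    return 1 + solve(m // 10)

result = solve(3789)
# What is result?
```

Count of digits of 3789: 4

Answer: 4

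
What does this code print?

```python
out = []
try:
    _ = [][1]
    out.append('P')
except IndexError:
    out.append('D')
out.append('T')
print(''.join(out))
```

Execution trace: 'D' (except IndexError) → 'T' (after the try/except). Output: DT

Answer: DT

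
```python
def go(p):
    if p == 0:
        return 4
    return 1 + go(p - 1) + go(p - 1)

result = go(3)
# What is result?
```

go(p) = 1 + 2·go(p-1), go(0)=4. Closed form: (4+1)·2^3 - 1 = 39.

Answer: 39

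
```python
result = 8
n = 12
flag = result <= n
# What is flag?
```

Trace:
`result = 8` → result = 8
`n = 12` → n = 12
`flag = result <= n` → flag = True
So flag = True

Answer: True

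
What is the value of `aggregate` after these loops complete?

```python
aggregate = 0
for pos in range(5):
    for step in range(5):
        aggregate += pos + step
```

Sum of all pos+step for pos,step in 5x5
`aggregate` takes the values: 0 → 1 → 3 → 6 → 10 → 11 → 13 → 16 → 20 → 25 → 27 → 30 → 34 → 39 → 45 → 48 → 52 → 57 → 63 → 70 → 74 → 79 → 85 → 92 → 100

Answer: 100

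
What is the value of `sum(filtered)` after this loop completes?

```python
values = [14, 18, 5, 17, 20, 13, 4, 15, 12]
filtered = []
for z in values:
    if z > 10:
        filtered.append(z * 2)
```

Sum of doubled values > 10
`filtered` takes the values: [] → [28] → [28, 36] → [28, 36, 34] → [28, 36, 34, 40] → [28, 36, 34, 40, 26] → [28, 36, 34, 40, 26, 30] → [28, 36, 34, 40, 26, 30, 24]
So `sum(filtered)` = 218

Answer: 218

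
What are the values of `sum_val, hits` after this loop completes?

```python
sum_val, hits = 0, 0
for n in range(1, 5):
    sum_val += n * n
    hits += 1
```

Sum of squares and count
`sum_val, hits` takes the values: (0, 0) → (1, 0) → (1, 1) → (5, 1) → (5, 2) → (14, 2) → (14, 3) → (30, 3) → (30, 4)

Answer: 30, 4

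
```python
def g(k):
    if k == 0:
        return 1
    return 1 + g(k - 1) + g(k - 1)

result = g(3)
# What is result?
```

g(k) = 1 + 2·g(k-1), g(0)=1. Closed form: (1+1)·2^3 - 1 = 15.

Answer: 15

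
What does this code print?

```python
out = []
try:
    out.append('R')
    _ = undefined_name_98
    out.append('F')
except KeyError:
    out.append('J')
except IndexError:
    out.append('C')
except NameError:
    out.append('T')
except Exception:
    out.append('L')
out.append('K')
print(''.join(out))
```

Execution trace: 'R' (try body) → 'T' (except NameError) → 'K' (after the try/except). Output: RTK

Answer: RTK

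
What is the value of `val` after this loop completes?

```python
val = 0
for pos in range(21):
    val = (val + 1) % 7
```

Increment mod 7, 21 times = 0
`val` takes the values: 0 → 1 → 2 → 3 → 4 → 5 → 6 → 0 → 1 → 2 → 3 → 4 → 5 → 6 → 0 → 1 → 2 → 3 → 4 → 5 → 6 → 0

Answer: 0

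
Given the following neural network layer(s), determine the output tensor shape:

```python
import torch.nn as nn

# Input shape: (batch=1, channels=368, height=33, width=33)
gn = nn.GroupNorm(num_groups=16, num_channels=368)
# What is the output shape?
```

Input: (1, 368, 33, 33) -> Output: (1, 368, 33, 33)

Answer: (1, 368, 33, 33)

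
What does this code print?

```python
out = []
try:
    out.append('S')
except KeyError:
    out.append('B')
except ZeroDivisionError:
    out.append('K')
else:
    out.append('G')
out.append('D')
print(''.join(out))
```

Execution trace: 'S' (try body, no exception) → 'G' (else) → 'D' (after the try/except). Output: SGD

Answer: SGD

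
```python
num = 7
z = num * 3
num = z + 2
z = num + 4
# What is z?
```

Trace:
`num = 7` → num = 7
`z = num * 3` → z = 21
`num = z + 2` → num = 23
`z = num + 4` → z = 27
So z = 27

Answer: 27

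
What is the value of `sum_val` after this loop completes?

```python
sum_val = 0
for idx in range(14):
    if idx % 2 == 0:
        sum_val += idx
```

Sum of even numbers 0 to 13
`sum_val` takes the values: 0 → 2 → 6 → 12 → 20 → 30 → 42

Answer: 42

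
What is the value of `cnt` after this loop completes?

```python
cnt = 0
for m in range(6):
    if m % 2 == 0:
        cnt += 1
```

Count numbers divisible by 2 in range(6)
`cnt` takes the values: 0 → 1 → 2 → 3

Answer: 3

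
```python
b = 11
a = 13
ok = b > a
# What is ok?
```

Trace:
`b = 11` → b = 11
`a = 13` → a = 13
`ok = b > a` → ok = False
So ok = False

Answer: False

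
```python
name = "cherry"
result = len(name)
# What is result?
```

Trace:
`name = "cherry"` → name = 'cherry'
`result = len(name)` → result = 6
So result = 6

Answer: 6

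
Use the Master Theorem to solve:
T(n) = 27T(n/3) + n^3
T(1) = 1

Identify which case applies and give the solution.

a=27, b=3, f(n)=n^3. log_3(27) = 3. Since c=3 = 3, Case 2 applies: T(n) = Θ(n^log_b(a) · log n) = O(n^3 log n).

Answer: O(n^3 log n) - Case 2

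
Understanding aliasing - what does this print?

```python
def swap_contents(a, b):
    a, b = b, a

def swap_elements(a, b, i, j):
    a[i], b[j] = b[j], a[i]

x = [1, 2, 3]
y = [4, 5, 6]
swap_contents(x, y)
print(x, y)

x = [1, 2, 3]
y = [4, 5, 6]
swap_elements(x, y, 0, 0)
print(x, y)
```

Key concept: parameter rebinding vs mutation.
Step by step:
`x = [1, 2, 3]` → x = [1, 2, 3]
`y = [4, 5, 6]` → y = [4, 5, 6]
`swap_contents(x, y)` → no visible change to tracked variables
`print(x, y)` → prints [1, 2, 3] [4, 5, 6]
`x = [1, 2, 3]` → x = [1, 2, 3]
`y = [4, 5, 6]` → y = [4, 5, 6]
`swap_elements(x, y, 0, 0)` → x = [4, 2, 3]; y = [1, 5, 6]
`print(x, y)` → prints [4, 2, 3] [1, 5, 6]

Answer:
[1, 2, 3] [4, 5, 6]
[4, 2, 3] [1, 5, 6]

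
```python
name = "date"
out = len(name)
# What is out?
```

Trace:
`name = "date"` → name = 'date'
`out = len(name)` → out = 4
So out = 4

Answer: 4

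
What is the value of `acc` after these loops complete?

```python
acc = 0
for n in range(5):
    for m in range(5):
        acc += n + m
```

Sum of all n+m for n,m in 5x5
`acc` takes the values: 0 → 1 → 3 → 6 → 10 → 11 → 13 → 16 → 20 → 25 → 27 → 30 → 34 → 39 → 45 → 48 → 52 → 57 → 63 → 70 → 74 → 79 → 85 → 92 → 100

Answer: 100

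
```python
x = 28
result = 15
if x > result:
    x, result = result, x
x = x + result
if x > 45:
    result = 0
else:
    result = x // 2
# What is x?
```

Trace:
`x = 28` → x = 28
`result = 15` → result = 15
`if x > result: ...` → x > result is True → x = 15; result = 28
`x = x + result` → x = 43
`if x > 45: ...` → x > 45 is False, take else branch → result = 21
So x = 43

Answer: 43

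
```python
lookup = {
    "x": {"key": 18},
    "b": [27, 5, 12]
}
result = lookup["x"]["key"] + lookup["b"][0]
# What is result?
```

Trace:
`lookup = { ...` → lookup = {'x': {'key': 18}, 'b': [27, 5, 12]}
`result = lookup["x"]["key"] + lookup["b"][0]` → result = 45
So result = 45

Answer: 45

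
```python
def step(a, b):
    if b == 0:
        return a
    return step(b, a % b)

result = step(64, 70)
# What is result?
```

step(64, 70) -> step(70, 64) -> step(64, 6) -> step(6, 4) -> step(4, 2) -> step(2, 0) -> 2

Answer: 2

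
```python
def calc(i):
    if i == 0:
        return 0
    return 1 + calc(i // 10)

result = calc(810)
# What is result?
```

Count of digits of 810: 3

Answer: 3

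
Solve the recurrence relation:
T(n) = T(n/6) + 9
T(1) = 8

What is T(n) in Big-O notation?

Each step divides n by 6 and adds 9. After log_6(n) steps we reach T(1)=8. So T(n) = 9·log_6(n) + 8 = O(log n).

Answer: O(log n)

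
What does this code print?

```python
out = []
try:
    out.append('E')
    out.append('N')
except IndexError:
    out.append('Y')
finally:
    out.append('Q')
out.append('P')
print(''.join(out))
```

Execution trace: 'E' (try body) → 'N' (try body, no exception) → 'Q' (finally) → 'P' (after the try/except). Output: ENQP

Answer: ENQP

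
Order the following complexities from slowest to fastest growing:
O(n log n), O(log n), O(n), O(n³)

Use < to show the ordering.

Ordered by growth rate: O(log n) < O(n) < O(n log n) < O(n³)

Answer: O(log n) < O(n) < O(n log n) < O(n³)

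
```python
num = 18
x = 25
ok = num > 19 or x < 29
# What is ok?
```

Trace:
`num = 18` → num = 18
`x = 25` → x = 25
`ok = num > 19 or x < 29` → ok = True
So ok = True

Answer: True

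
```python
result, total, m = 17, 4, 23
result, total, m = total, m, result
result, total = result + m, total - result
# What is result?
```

Trace:
`result, total, m = 17, 4, 23` → result = 17; total = 4; m = 23
`result, total, m = total, m, result` → result = 4; total = 23; m = 17
`result, total = result + m, total - result` → result = 21; total = 19
So result = 21

Answer: 21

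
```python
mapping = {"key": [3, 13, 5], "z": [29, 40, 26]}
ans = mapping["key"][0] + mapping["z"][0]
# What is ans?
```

Trace:
`mapping = {"key": [3, 13, 5], "z": [29, 40, 26]}` → mapping = {'key': [3, 13, 5], 'z': [29, 40, 26]}
`ans = mapping["key"][0] + mapping["z"][0]` → ans = 32
So ans = 32

Answer: 32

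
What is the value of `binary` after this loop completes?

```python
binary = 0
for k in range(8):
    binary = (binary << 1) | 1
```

Build 8 consecutive 1-bits: 0b11111111
`binary` takes the values: 0 → 1 → 3 → 7 → 15 → 31 → 63 → 127 → 255

Answer: 255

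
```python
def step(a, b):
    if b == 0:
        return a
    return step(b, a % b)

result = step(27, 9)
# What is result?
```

step(27, 9) -> step(9, 0) -> 9

Answer: 9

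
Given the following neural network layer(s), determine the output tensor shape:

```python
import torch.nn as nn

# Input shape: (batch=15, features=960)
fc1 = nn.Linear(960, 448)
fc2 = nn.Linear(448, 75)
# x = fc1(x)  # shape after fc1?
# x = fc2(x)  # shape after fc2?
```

Input: (15, 960) -> after fc1: (15, 448) -> Output: (15, 75)

Answer: (15, 75)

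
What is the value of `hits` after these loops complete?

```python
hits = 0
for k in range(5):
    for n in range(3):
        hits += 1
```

5 * 3 = 15
`hits` takes the values: 0 → 1 → 2 → 3 → 4 → 5 → 6 → 7 → 8 → 9 → 10 → 11 → 12 → 13 → 14 → 15

Answer: 15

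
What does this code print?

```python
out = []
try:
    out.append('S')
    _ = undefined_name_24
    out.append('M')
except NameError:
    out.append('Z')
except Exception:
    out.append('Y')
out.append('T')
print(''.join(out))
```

Execution trace: 'S' (try body) → 'Z' (except NameError) → 'T' (after the try/except). Output: SZT

Answer: SZT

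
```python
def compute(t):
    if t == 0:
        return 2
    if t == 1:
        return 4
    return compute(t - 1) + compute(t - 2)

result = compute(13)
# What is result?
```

Build up from base cases: compute(0)=2, compute(1)=4, compute(2)=6, compute(3)=10, compute(4)=16, compute(5)=26, compute(6)=42, ..., compute(13)=1220

Answer: 1220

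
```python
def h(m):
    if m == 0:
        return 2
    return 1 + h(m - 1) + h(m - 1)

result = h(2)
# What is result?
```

h(m) = 1 + 2·h(m-1), h(0)=2. Closed form: (2+1)·2^2 - 1 = 11.

Answer: 11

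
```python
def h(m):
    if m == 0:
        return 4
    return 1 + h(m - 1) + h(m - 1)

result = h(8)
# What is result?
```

h(m) = 1 + 2·h(m-1), h(0)=4. Closed form: (4+1)·2^8 - 1 = 1279.

Answer: 1279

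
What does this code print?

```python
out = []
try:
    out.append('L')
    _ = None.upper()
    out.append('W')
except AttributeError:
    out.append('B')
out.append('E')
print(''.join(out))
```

Execution trace: 'L' (try body) → 'B' (except AttributeError) → 'E' (after the try/except). Output: LBE

Answer: LBE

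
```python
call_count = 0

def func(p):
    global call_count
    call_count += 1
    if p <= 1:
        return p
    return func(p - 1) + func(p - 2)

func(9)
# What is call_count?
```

Calls(p) = 1 + Calls(p-1) + Calls(p-2); Calls(0)=Calls(1)=1. For p=9 this gives 109.

Answer: 109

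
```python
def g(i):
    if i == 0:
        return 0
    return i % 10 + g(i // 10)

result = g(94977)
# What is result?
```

Sum of digits of 94977: 7 + 7 + 9 + 4 + 9 = 36

Answer: 36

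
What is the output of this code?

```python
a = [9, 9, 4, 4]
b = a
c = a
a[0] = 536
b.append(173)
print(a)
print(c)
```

Key concept: multiple aliases.
Step by step:
`a = [9, 9, 4, 4]` → a = [9, 9, 4, 4]
`b = a` → b = [9, 9, 4, 4] (same object as a)
`c = a` → c = [9, 9, 4, 4] (same object as a, b)
`a[0] = 536` → a = [536, 9, 4, 4] (same object as b, c); b = [536, 9, 4, 4] (same object as a, c); c = [536, 9, 4, 4] (same object as a, b)
`b.append(173)` → a = [536, 9, 4, 4, 173] (same object as b, c); b = [536, 9, 4, 4, 173] (same object as a, c); c = [536, 9, 4, 4, 173] (same object as a, b)
`print(a)` → prints [536, 9, 4, 4, 173]
`print(c)` → prints [536, 9, 4, 4, 173]

Answer:
[536, 9, 4, 4, 173]
[536, 9, 4, 4, 173]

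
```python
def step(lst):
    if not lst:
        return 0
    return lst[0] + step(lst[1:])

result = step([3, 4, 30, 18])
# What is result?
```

3 + 4 + 30 + 18 + 0 = 55

Answer: 55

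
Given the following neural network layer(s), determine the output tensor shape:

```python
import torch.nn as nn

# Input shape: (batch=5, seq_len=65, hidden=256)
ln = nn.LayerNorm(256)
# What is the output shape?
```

Input: (5, 65, 256) -> Output: (5, 65, 256)

Answer: (5, 65, 256)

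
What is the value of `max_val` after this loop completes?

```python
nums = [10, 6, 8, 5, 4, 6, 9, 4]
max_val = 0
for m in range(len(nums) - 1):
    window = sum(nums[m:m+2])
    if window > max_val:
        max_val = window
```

Max sum of 2-element window in [10, 6, 8, 5, 4, 6, 9, 4]
`max_val` takes the values: 0 → 16

Answer: 16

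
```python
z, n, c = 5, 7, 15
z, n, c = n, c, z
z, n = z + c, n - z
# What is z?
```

Trace:
`z, n, c = 5, 7, 15` → z = 5; n = 7; c = 15
`z, n, c = n, c, z` → z = 7; n = 15; c = 5
`z, n = z + c, n - z` → z = 12; n = 8
So z = 12

Answer: 12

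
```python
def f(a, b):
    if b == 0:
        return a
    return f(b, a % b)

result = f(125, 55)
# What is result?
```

f(125, 55) -> f(55, 15) -> f(15, 10) -> f(10, 5) -> f(5, 0) -> 5

Answer: 5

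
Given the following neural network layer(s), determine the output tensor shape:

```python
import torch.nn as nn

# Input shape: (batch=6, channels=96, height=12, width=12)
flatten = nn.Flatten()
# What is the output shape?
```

Input: (6, 96, 12, 12) -> Output: (6, 13824)

Answer: (6, 13824)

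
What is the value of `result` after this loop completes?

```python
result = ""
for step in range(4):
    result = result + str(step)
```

Concatenate digits 0 to 3
`result` takes the values: "" → "0" → "01" → "012" → "0123"

Answer: "0123"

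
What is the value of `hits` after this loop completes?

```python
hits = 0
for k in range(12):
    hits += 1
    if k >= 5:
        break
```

Loop breaks when k reaches 5, hits is 6
`hits` takes the values: 0 → 1 → 2 → 3 → 4 → 5 → 6

Answer: 6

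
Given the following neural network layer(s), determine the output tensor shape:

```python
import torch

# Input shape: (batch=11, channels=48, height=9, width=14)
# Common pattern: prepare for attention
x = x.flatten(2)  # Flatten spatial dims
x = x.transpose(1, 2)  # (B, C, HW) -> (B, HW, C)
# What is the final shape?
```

Input: (11, 48, 9, 14) -> after flatten(2): (11, 48, 126) -> Output: (11, 126, 48)

Answer: (11, 126, 48)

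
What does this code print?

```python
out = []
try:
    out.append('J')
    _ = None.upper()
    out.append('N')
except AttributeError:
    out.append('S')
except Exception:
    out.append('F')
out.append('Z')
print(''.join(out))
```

Execution trace: 'J' (try body) → 'S' (except AttributeError) → 'Z' (after the try/except). Output: JSZ

Answer: JSZ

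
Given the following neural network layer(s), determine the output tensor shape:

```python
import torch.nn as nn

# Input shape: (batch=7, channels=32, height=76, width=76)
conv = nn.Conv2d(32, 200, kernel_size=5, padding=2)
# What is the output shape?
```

Input: (7, 32, 76, 76) -> Output: (7, 200, 76, 76)

Answer: (7, 200, 76, 76)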